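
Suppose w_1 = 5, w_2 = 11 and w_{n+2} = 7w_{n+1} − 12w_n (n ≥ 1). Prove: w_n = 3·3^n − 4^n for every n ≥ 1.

Base cases: w_1 = 5 and 3·3^1 − 4^1 = 5; w_2 = 11 and 3·3^2 − 4^2 = 11.
Assume w_j = 3·3^j − 4^j for all 1 ≤ j ≤ r, where r ≥ 2.
Then w_{r+1} = 7w_r − 12w_{r−1} = 7·(3·3^r − 4^r) − 12·(3·3^{r−1} − 4^{r−1}) = 3·(7·3 − 12)3^{r−1} − (7·4 − 12)4^{r−1} = 27·3^{r−1} − 16·4^{r−1} = 3·3^{r+1} − 4^{r+1}.
So the formula holds for r+1, and by strong induction w_n = 3·3^n − 4^n for all n ≥ 1.

w_n = 3·3^n − 4^n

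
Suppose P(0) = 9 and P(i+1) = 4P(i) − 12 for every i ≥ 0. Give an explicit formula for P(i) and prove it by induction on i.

Claim: P(i) = 5·4^i + 4.

Base case: P(0) = 9, and 5·4^0 + 4 = 5 + 4 = 9.
Assume P(j) = 5·4^j + 4 for some j ≥ 0.
Then P(j+1) = 4P(j) − 12 = 4·(5·4^j + 4) − 12 = 20·4^j + 16 − 12 = 5·4^{j+1} + 4.
By induction, P(i) = 5·4^i + 4 for all i ≥ 0.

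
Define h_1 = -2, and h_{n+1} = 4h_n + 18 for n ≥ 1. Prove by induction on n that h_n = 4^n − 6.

Base case: h_1 = -2, and 4^1 − 6 = 4 − 6 = -2.
Assume h_m = 4^m − 6 for some m ≥ 1.
Then h_{m+1} = 4h_m + 18 = 4·(4^m − 6) + 18 = 4^{m+1} − 24 + 18 = 4^{m+1} − 6.
So the formula holds for m+1, and by induction h_n = 4^n − 6 for all n ≥ 1.

h_n = 4^n − 6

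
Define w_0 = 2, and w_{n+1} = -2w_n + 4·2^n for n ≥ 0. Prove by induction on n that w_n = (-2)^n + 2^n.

Base case: w_0 = 2, and (-2)^0 + 2^0 = 1 + 1 = 2.
Assume w_k = (-2)^k + 2^k for some k ≥ 0.
Then w_{k+1} = -2w_k + 4·2^k = -2·((-2)^k + 2^k) + 4·2^k = (-2)^{k+1} − 2·2^k + 4·2^k = (-2)^{k+1} + 2·2^k = (-2)^{k+1} + 2^{k+1}.
This completes the inductive step, so w_n = (-2)^n + 2^n for all n ≥ 0.

w_n = (-2)^n + 2^n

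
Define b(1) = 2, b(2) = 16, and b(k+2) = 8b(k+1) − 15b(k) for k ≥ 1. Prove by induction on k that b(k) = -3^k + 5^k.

Base cases: b(1) = 2 and -3^1 + 5^1 = 2; b(2) = 16 and -3^2 + 5^2 = 16.
Assume b(i) = -3^i + 5^i for all 1 ≤ i ≤ j, where j ≥ 2.
Then b(j+1) = 8b(j) − 15b(j−1) = 8·(-3^j + 5^j) − 15·(-3^{j−1} + 5^{j−1}) = -(8·3 − 15)3^{j−1} + (8·5 − 15)5^{j−1} = -9·3^{j−1} + 25·5^{j−1} = -3^{j+1} + 5^{j+1}.
Hence b(k) = -3^k + 5^k for every k ≥ 1, by strong induction.

b(k) = -3^k + 5^k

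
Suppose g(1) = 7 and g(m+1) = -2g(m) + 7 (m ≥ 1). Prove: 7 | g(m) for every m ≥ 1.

Base case: g(1) = 7 = 7·1, so 7 | g(1).
Assume 7 | g(j), so g(j) = 7t for some integer t.
Then g(j+1) = -2g(j) + 7 = -2·(7t) + 7 = 7(-2t + 1), so 7 | g(j+1).
By induction, 7 | g(m) for all m ≥ 1.

7 | g(m)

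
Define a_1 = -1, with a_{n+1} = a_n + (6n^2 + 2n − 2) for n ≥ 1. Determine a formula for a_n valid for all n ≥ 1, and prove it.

Claim: a_n = 2n^3 − 2n^2 − 2n + 1.

Base case: a_1 = -1, and 2·1^3 − 2·1^2 − 2·1 + 1 = -1.
Assume a_r = 2r^3 − 2r^2 − 2r + 1.
Then a_{r+1} = a_r + (6r^2 + 2r − 2) = (2r^3 − 2r^2 − 2r + 1) + (6r^2 + 2r − 2) = 2r^3 + 4r^2 − 1,
and 2·(r+1)^3 − 2·(r+1)^2 − 2·(r+1) + 1 = 2r^3 + 4r^2 − 1.
By induction, a_n = 2n^3 − 2n^2 − 2n + 1 for all n ≥ 1.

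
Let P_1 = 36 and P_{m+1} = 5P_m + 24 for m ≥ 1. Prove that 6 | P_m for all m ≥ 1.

Base case: P_1 = 36 = 6·6, so 6 | P_1.
Assume 6 | P_k, so P_k = 6t for some integer t.
Then P_{k+1} = 5P_k + 24 = 5·(6t) + 24 = 6(5t + 4), so 6 | P_{k+1}.
This completes the inductive step, so 6 | P_m for all m ≥ 1.

6 | P_m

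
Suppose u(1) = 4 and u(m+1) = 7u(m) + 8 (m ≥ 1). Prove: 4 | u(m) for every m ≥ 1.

Base case: u(1) = 4 = 4·1, so 4 | u(1).
Assume 4 | u(r), so u(r) = 4t for some integer t.
Then u(r+1) = 7u(r) + 8 = 7·(4t) + 8 = 4(7t + 2), so 4 | u(r+1).
Hence 4 | u(m) for every m ≥ 1, by induction.

4 | u(m)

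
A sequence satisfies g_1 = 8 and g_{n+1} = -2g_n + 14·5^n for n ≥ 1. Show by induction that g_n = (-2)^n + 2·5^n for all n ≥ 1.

Base case: g_1 = 8, and (-2)^1 + 2·5^1 = -2 + 10 = 8.
Assume g_m = (-2)^m + 2·5^m for some m ≥ 1.
Then g_{m+1} = -2g_m + 14·5^m = -2·((-2)^m + 2·5^m) + 14·5^m = (-2)^{m+1} − 4·5^m + 14·5^m = (-2)^{m+1} + 10·5^m = (-2)^{m+1} + 2·5^{m+1}.
This completes the inductive step, so g_n = (-2)^n + 2·5^n for all n ≥ 1.

g_n = (-2)^n + 2·5^n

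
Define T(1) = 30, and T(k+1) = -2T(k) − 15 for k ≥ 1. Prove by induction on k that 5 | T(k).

Base case: T(1) = 30 = 5·6, so 5 | T(1).
Assume 5 | T(r), so T(r) = 5t for some integer t.
Then T(r+1) = -2T(r) − 15 = -2·(5t) − 15 = 5(-2t − 3), so 5 | T(r+1).
Hence 5 | T(k) for every k ≥ 1, by induction.

5 | T(k)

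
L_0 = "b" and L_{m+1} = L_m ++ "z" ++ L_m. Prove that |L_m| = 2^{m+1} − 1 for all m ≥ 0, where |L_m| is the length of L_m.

Base case: |L_0| = 1, and 2^{0+1} − 1 = 1.
Assume |L_r| = 2^{r+1} − 1.
Then |L_{r+1}| = |L_r| + 1 + |L_r| = 2|L_r| + 1 = 2(2^{r+1} − 1) + 1 = 2^{r+2} − 2 + 1 = 2^{r+2} − 1.
This completes the inductive step, so |L_m| = 2^{m+1} − 1 for all m ≥ 0.

|L_m| = 2^{m+1} − 1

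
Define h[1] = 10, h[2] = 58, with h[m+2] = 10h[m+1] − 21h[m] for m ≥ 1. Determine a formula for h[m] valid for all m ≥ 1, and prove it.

Claim: h[m] = 7^m + 3^m.

Base cases: h[1] = 10 and 7^1 + 3^1 = 10; h[2] = 58 and 7^2 + 3^2 = 58.
Assume h[i] = 7^i + 3^i for all 1 ≤ i ≤ j, where j ≥ 2.
Then h[j+1] = 10h[j] − 21h[j−1] = 10·(7^j + 3^j) − 21·(7^{j−1} + 3^{j−1}) = (10·7 − 21)7^{j−1} + (10·3 − 21)3^{j−1} = 49·7^{j−1} + 9·3^{j−1} = 7^{j+1} + 3^{j+1}.
Hence h[m] = 7^m + 3^m for every m ≥ 1, by strong induction.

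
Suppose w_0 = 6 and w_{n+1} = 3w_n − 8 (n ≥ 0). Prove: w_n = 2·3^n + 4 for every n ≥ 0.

Base case: w_0 = 6, and 2·3^0 + 4 = 2 + 4 = 6.
Assume w_k = 2·3^k + 4 for some k ≥ 0.
Then w_{k+1} = 3w_k − 8 = 3·(2·3^k + 4) − 8 = 6·3^k + 12 − 8 = 2·3^{k+1} + 4.
This completes the inductive step, so w_n = 2·3^n + 4 for all n ≥ 0.

w_n = 2·3^n + 4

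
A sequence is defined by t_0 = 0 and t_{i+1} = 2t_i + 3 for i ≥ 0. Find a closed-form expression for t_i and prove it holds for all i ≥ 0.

Claim: t_i = 3·2^i − 3.

Base case: t_0 = 0, and 3·2^0 − 3 = 3 − 3 = 0.
Assume t_k = 3·2^k − 3 for some k ≥ 0.
Then t_{k+1} = 2t_k + 3 = 2·(3·2^k − 3) + 3 = 6·2^k − 6 + 3 = 3·2^{k+1} − 3.
This completes the inductive step, so t_i = 3·2^i − 3 for all i ≥ 0.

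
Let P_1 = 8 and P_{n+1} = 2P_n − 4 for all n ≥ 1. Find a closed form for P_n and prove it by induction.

Claim: P_n = 2^{n+1} + 4.

Base case: P_1 = 8, and 2^{1+1} + 4 = 4 + 4 = 8.
Assume P_m = 2^{m+1} + 4 for some m ≥ 1.
Then P_{m+1} = 2P_m − 4 = 2·(2^{m+1} + 4) − 4 = 2^{m+2} + 8 − 4 = 2^{m+2} + 4.
This completes the inductive step, so P_n = 2^{n+1} + 4 for all n ≥ 1.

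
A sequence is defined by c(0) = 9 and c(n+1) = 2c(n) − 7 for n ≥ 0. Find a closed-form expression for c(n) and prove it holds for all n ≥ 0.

Claim: c(n) = 2^{n+1} + 7.

Base case: c(0) = 9, and 2^{0+1} + 7 = 2 + 7 = 9.
Assume c(k) = 2^{k+1} + 7 for some k ≥ 0.
Then c(k+1) = 2c(k) − 7 = 2·(2^{k+1} + 7) − 7 = 2^{k+2} + 14 − 7 = 2^{k+2} + 7.
Hence c(n) = 2^{n+1} + 7 for every n ≥ 0, by induction.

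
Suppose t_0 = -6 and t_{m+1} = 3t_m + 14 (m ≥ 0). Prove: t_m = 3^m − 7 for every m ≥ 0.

Base case: t_0 = -6, and 3^0 − 7 = 1 − 7 = -6.
Assume t_r = 3^r − 7 for some r ≥ 0.
Then t_{r+1} = 3t_r + 14 = 3·(3^r − 7) + 14 = 3^{r+1} − 21 + 14 = 3^{r+1} − 7.
So the formula holds for r+1, and by induction t_m = 3^m − 7 for all m ≥ 0.

t_m = 3^m − 7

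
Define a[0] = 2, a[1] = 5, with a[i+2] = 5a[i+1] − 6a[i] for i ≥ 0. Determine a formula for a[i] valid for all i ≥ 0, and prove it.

Claim: a[i] = 3^i + 2^i.

Base cases: a[0] = 2 and 3^0 + 2^0 = 2; a[1] = 5 and 3^1 + 2^1 = 5.
Assume a[j] = 3^j + 2^j for all 0 ≤ j ≤ r, where r ≥ 1.
Then a[r+1] = 5a[r] − 6a[r−1] = 5·(3^r + 2^r) − 6·(3^{r−1} + 2^{r−1}) = (5·3 − 6)3^{r−1} + (5·2 − 6)2^{r−1} = 9·3^{r−1} + 4·2^{r−1} = 3^{r+1} + 2^{r+1}.
So the formula holds for r+1, and by strong induction a[i] = 3^i + 2^i for all i ≥ 0.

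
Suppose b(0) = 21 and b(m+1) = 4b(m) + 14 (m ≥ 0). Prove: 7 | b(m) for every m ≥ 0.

Base case: b(0) = 21 = 7·3, so 7 | b(0).
Assume 7 | b(j), so b(j) = 7t for some integer t.
Then b(j+1) = 4b(j) + 14 = 4·(7t) + 14 = 7(4t + 2), so 7 | b(j+1).
By induction, 7 | b(m) for all m ≥ 0.

7 | b(m)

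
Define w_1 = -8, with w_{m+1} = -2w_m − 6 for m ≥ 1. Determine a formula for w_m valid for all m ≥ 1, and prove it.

Claim: w_m = 3·(-2)^m − 2.

Base case: w_1 = -8, and 3·(-2)^1 − 2 = -6 − 2 = -8.
Assume w_r = 3·(-2)^r − 2 for some r ≥ 1.
Then w_{r+1} = -2w_r − 6 = -2·(3·(-2)^r − 2) − 6 = -6·(-2)^r + 4 − 6 = 3·(-2)^{r+1} − 2.
So the formula holds for r+1, and by induction w_m = 3·(-2)^m − 2 for all m ≥ 1.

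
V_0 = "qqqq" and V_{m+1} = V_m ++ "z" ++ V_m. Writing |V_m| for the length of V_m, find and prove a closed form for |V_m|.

Claim: |V_m| = 5·2^m − 1.

Base case: |V_0| = 4, and 5·2^0 − 1 = 4.
Assume |V_k| = 5·2^k − 1.
Then |V_{k+1}| = |V_k| + 1 + |V_k| = 2|V_k| + 1 = 2(5·2^k − 1) + 1 = 5·2^{k+1} − 2 + 1 = 5·2^{k+1} − 1.
Hence |V_m| = 5·2^m − 1 for every m ≥ 0, by induction.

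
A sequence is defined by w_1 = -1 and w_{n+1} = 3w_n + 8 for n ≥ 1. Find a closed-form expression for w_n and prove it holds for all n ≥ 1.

Claim: w_n = 3^n − 4.

Base case: w_1 = -1, and 3^1 − 4 = 3 − 4 = -1.
Assume w_r = 3^r − 4 for some r ≥ 1.
Then w_{r+1} = 3w_r + 8 = 3·(3^r − 4) + 8 = 3^{r+1} − 12 + 8 = 3^{r+1} − 4.
Hence w_n = 3^n − 4 for every n ≥ 1, by induction.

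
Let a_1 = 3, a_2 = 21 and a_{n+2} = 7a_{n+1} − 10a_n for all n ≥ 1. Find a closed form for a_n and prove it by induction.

Claim: a_n = 5^n − 2^n.

Base cases: a_1 = 3 and 5^1 − 2^1 = 3; a_2 = 21 and 5^2 − 2^2 = 21.
Assume a_j = 5^j − 2^j for all 1 ≤ j ≤ k, where k ≥ 2.
Then a_{k+1} = 7a_k − 10a_{k−1} = 7·(5^k − 2^k) − 10·(5^{k−1} − 2^{k−1}) = (7·5 − 10)5^{k−1} − (7·2 − 10)2^{k−1} = 25·5^{k−1} − 4·2^{k−1} = 5^{k+1} − 2^{k+1}.
This completes the inductive step, so a_n = 5^n − 2^n for all n ≥ 1.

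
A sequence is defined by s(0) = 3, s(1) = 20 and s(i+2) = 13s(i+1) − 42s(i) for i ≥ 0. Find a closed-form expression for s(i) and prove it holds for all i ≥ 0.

Claim: s(i) = 2·7^i + 6^i.

Base cases: s(0) = 3 and 2·7^0 + 6^0 = 3; s(1) = 20 and 2·7^1 + 6^1 = 20.
Assume s(j) = 2·7^j + 6^j for all 0 ≤ j ≤ r, where r ≥ 1.
Then s(r+1) = 13s(r) − 42s(r−1) = 13·(2·7^r + 6^r) − 42·(2·7^{r−1} + 6^{r−1}) = 2·(13·7 − 42)7^{r−1} + (13·6 − 42)6^{r−1} = 98·7^{r−1} + 36·6^{r−1} = 2·7^{r+1} + 6^{r+1}.
Hence s(i) = 2·7^i + 6^i for every i ≥ 0, by strong induction.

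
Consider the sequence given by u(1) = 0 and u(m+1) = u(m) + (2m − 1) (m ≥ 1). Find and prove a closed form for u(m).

Claim: u(m) = m^2 − 2m + 1.

Base case: u(1) = 0, and 1^2 − 2·1 + 1 = 0.
Assume u(r) = r^2 − 2r + 1.
Then u(r+1) = u(r) + (2r − 1) = (r^2 − 2r + 1) + (2r − 1) = r^2,
and (r+1)^2 − 2·(r+1) + 1 = r^2.
By induction, u(m) = m^2 − 2m + 1 for all m ≥ 1.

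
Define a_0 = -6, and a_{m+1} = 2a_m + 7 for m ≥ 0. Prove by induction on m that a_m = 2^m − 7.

Base case: a_0 = -6, and 2^0 − 7 = 1 − 7 = -6.
Assume a_j = 2^j − 7 for some j ≥ 0.
Then a_{j+1} = 2a_j + 7 = 2·(2^j − 7) + 7 = 2^{j+1} − 14 + 7 = 2^{j+1} − 7.
Hence a_m = 2^m − 7 for every m ≥ 0, by induction.

a_m = 2^m − 7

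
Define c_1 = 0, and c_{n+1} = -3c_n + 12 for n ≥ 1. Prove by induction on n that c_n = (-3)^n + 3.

Base case: c_1 = 0, and (-3)^1 + 3 = -3 + 3 = 0.
Assume c_k = (-3)^k + 3 for some k ≥ 1.
Then c_{k+1} = -3c_k + 12 = -3·((-3)^k + 3) + 12 = -3·(-3)^k − 9 + 12 = (-3)^{k+1} + 3.
By induction, c_n = (-3)^n + 3 for all n ≥ 1.

c_n = (-3)^n + 3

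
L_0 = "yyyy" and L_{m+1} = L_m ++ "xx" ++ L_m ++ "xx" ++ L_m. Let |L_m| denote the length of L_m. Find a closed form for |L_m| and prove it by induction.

Claim: |L_m| = 6·3^m − 2.

Base case: |L_0| = 4, and 6·3^0 − 2 = 4.
Assume |L_k| = 6·3^k − 2.
Then |L_{k+1}| = 3|L_k| + 4 = 3(6·3^k − 2) + 4 = 6·3^{k+1} − 6 + 4 = 6·3^{k+1} − 2.
So the formula holds for k+1, and by induction |L_m| = 6·3^m − 2 for all m ≥ 0.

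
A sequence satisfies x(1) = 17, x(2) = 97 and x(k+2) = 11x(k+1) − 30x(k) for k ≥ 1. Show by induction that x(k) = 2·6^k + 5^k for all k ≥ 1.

Base cases: x(1) = 17 and 2·6^1 + 5^1 = 17; x(2) = 97 and 2·6^2 + 5^2 = 97.
Assume x(i) = 2·6^i + 5^i for all 1 ≤ i ≤ j, where j ≥ 2.
Then x(j+1) = 11x(j) − 30x(j−1) = 11·(2·6^j + 5^j) − 30·(2·6^{j−1} + 5^{j−1}) = 2·(11·6 − 30)6^{j−1} + (11·5 − 30)5^{j−1} = 72·6^{j−1} + 25·5^{j−1} = 2·6^{j+1} + 5^{j+1}.
By strong induction, x(k) = 2·6^k + 5^k for all k ≥ 1.

x(k) = 2·6^k + 5^k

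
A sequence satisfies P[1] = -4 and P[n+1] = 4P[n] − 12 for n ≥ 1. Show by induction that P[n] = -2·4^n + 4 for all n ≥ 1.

Base case: P[1] = -4, and -2·4^1 + 4 = -8 + 4 = -4.
Assume P[k] = -2·4^k + 4 for some k ≥ 1.
Then P[k+1] = 4P[k] − 12 = 4·(-2·4^k + 4) − 12 = -8·4^k + 16 − 12 = -2·4^{k+1} + 4.
So the formula holds for k+1, and by induction P[n] = -2·4^n + 4 for all n ≥ 1.

P[n] = -2·4^n + 4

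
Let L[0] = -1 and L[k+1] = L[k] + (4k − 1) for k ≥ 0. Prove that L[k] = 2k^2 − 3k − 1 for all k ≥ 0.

Base case: L[0] = -1, and 2·0^2 − 3·0 − 1 = -1.
Assume L[j] = 2j^2 − 3j − 1.
Then L[j+1] = L[j] + (4j − 1) = (2j^2 − 3j − 1) + (4j − 1) = 2j^2 + j − 2,
and 2·(j+1)^2 − 3·(j+1) − 1 = 2j^2 + j − 2.
Hence L[k] = 2k^2 − 3k − 1 for every k ≥ 0, by induction.

L[k] = 2k^2 − 3k − 1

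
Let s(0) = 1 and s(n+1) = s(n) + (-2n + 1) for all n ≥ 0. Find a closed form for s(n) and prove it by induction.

Claim: s(n) = -n^2 + 2n + 1.

Base case: s(0) = 1, and -0^2 + 2·0 + 1 = 1.
Assume s(r) = -r^2 + 2r + 1.
Then s(r+1) = s(r) + (-2r + 1) = (-r^2 + 2r + 1) + (-2r + 1) = -r^2 + 2,
and -(r+1)^2 + 2·(r+1) + 1 = -r^2 + 2.
Hence s(n) = -n^2 + 2n + 1 for every n ≥ 0, by induction.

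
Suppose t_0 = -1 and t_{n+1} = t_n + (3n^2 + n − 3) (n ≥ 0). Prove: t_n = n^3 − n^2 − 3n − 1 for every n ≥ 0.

Base case: t_0 = -1, and 0^3 − 0^2 − 3·0 − 1 = -1.
Assume t_m = m^3 − m^2 − 3m − 1.
Then t_{m+1} = t_m + (3m^2 + m − 3) = (m^3 − m^2 − 3m − 1) + (3m^2 + m − 3) = m^3 + 2m^2 − 2m − 4,
and (m+1)^3 − (m+1)^2 − 3·(m+1) − 1 = m^3 + 2m^2 − 2m − 4.
By induction, t_n = n^3 − n^2 − 3n − 1 for all n ≥ 0.

t_n = n^3 − n^2 − 3n − 1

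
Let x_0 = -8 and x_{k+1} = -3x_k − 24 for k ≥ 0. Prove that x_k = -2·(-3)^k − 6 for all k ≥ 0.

Base case: x_0 = -8, and -2·(-3)^0 − 6 = -2 − 6 = -8.
Assume x_j = -2·(-3)^j − 6 for some j ≥ 0.
Then x_{j+1} = -3x_j − 24 = -3·(-2·(-3)^j − 6) − 24 = 6·(-3)^j + 18 − 24 = -2·(-3)^{j+1} − 6.
This completes the inductive step, so x_k = -2·(-3)^k − 6 for all k ≥ 0.

x_k = -2·(-3)^k − 6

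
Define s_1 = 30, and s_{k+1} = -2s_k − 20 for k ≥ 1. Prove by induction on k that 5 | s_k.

Base case: s_1 = 30 = 5·6, so 5 | s_1.
Assume 5 | s_m, so s_m = 5t for some integer t.
Then s_{m+1} = -2s_m − 20 = -2·(5t) − 20 = 5(-2t − 4), so 5 | s_{m+1}.
So the property holds for m+1, and by induction 5 | s_k for all k ≥ 1.

5 | s_k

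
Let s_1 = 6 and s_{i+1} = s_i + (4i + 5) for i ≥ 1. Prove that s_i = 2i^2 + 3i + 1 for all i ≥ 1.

Base case: s_1 = 6, and 2·1^2 + 3·1 + 1 = 6.
Assume s_m = 2m^2 + 3m + 1.
Then s_{m+1} = s_m + (4m + 5) = (2m^2 + 3m + 1) + (4m + 5) = 2m^2 + 7m + 6,
and 2·(m+1)^2 + 3·(m+1) + 1 = 2m^2 + 7m + 6.
By induction, s_i = 2i^2 + 3i + 1 for all i ≥ 1.

s_i = 2i^2 + 3i + 1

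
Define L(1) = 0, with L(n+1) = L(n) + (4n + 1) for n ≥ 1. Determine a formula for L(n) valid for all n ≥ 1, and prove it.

Claim: L(n) = 2n^2 − n − 1.

Base case: L(1) = 0, and 2·1^2 − 1 − 1 = 0.
Assume L(r) = 2r^2 − r − 1.
Then L(r+1) = L(r) + (4r + 1) = (2r^2 − r − 1) + (4r + 1) = 2r^2 + 3r,
and 2·(r+1)^2 − (r+1) − 1 = 2r^2 + 3r.
Hence L(n) = 2n^2 − n − 1 for every n ≥ 1, by induction.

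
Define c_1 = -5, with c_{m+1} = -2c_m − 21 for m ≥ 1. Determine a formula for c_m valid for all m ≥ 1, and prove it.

Claim: c_m = -(-2)^m − 7.

Base case: c_1 = -5, and -(-2)^1 − 7 = 2 − 7 = -5.
Assume c_k = -(-2)^k − 7 for some k ≥ 1.
Then c_{k+1} = -2c_k − 21 = -2·(-(-2)^k − 7) − 21 = 2·(-2)^k + 14 − 21 = -(-2)^{k+1} − 7.
This completes the inductive step, so c_m = -(-2)^m − 7 for all m ≥ 1.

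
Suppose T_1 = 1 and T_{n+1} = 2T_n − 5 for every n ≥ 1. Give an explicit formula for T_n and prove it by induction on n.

Claim: T_n = -2^{n+1} + 5.

Base case: T_1 = 1, and -2^{1+1} + 5 = -4 + 5 = 1.
Assume T_r = -2^{r+1} + 5 for some r ≥ 1.
Then T_{r+1} = 2T_r − 5 = 2·(-2^{r+1} + 5) − 5 = -2^{r+2} + 10 − 5 = -2^{r+2} + 5.
So the formula holds for r+1, and by induction T_n = -2^{n+1} + 5 for all n ≥ 1.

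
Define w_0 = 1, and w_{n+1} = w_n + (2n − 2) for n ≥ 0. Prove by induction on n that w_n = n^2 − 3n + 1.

Base case: w_0 = 1, and 0^2 − 3·0 + 1 = 1.
Assume w_r = r^2 − 3r + 1.
Then w_{r+1} = w_r + (2r − 2) = (r^2 − 3r + 1) + (2r − 2) = r^2 − r − 1,
and (r+1)^2 − 3·(r+1) + 1 = r^2 − r − 1.
By induction, w_n = n^2 − 3n + 1 for all n ≥ 0.

w_n = n^2 − 3n + 1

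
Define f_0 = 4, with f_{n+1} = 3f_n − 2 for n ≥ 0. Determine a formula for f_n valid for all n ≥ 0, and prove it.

Claim: f_n = 3^{n+1} + 1.

Base case: f_0 = 4, and 3^{0+1} + 1 = 3 + 1 = 4.
Assume f_j = 3^{j+1} + 1 for some j ≥ 0.
Then f_{j+1} = 3f_j − 2 = 3·(3^{j+1} + 1) − 2 = 3^{j+2} + 3 − 2 = 3^{j+2} + 1.
By induction, f_n = 3^{n+1} + 1 for all n ≥ 0.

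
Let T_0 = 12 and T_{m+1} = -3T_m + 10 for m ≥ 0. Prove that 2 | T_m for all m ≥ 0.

Base case: T_0 = 12 = 2·6, so 2 | T_0.
Assume 2 | T_j, so T_j = 2t for some integer t.
Then T_{j+1} = -3T_j + 10 = -3·(2t) + 10 = 2(-3t + 5), so 2 | T_{j+1}.
Hence 2 | T_m for every m ≥ 0, by induction.

2 | T_m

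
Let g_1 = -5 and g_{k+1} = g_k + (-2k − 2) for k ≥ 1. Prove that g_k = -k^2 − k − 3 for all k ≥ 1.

Base case: g_1 = -5, and -1^2 − 1 − 3 = -5.
Assume g_j = -j^2 − j − 3.
Then g_{j+1} = g_j + (-2j − 2) = (-j^2 − j − 3) + (-2j − 2) = -j^2 − 3j − 5,
and -(j+1)^2 − (j+1) − 3 = -j^2 − 3j − 5.
By induction, g_k = -k^2 − k − 3 for all k ≥ 1.

g_k = -k^2 − k − 3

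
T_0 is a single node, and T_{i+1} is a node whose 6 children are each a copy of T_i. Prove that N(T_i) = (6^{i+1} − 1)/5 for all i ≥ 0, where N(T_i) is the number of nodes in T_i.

Base case: N(T_0) = 1, and (6^{0+1} − 1)/5 = 1.
Assume N(T_k) = (6^{k+1} − 1)/5.
Then N(T_{k+1}) = 1 + 6N(T_k) = 1 + 6·(6^{k+1} − 1)/5 = 1 + (6^{k+2} − 6)/5 = (5 + 6^{k+2} − 6)/5 = (6^{k+2} − 1)/5.
Hence N(T_i) = (6^{i+1} − 1)/5 for every i ≥ 0, by induction.

N(T_i) = (6^{i+1} − 1)/5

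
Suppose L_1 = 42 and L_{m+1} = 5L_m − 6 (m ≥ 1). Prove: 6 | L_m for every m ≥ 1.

Base case: L_1 = 42 = 6·7, so 6 | L_1.
Assume 6 | L_k, so L_k = 6t for some integer t.
Then L_{k+1} = 5L_k − 6 = 5·(6t) − 6 = 6(5t − 1), so 6 | L_{k+1}.
So the property holds for k+1, and by induction 6 | L_m for all m ≥ 1.

6 | L_m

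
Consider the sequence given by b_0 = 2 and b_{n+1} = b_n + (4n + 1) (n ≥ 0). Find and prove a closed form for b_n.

Claim: b_n = 2n^2 − n + 2.

Base case: b_0 = 2, and 2·0^2 − 0 + 2 = 2.
Assume b_k = 2k^2 − k + 2.
Then b_{k+1} = b_k + (4k + 1) = (2k^2 − k + 2) + (4k + 1) = 2k^2 + 3k + 3,
and 2·(k+1)^2 − (k+1) + 2 = 2k^2 + 3k + 3.
By induction, b_n = 2n^2 − n + 2 for all n ≥ 0.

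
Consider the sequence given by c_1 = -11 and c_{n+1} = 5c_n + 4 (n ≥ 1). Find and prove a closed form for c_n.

Claim: c_n = -2·5^n − 1.

Base case: c_1 = -11, and -2·5^1 − 1 = -10 − 1 = -11.
Assume c_r = -2·5^r − 1 for some r ≥ 1.
Then c_{r+1} = 5c_r + 4 = 5·(-2·5^r − 1) + 4 = -10·5^r − 5 + 4 = -2·5^{r+1} − 1.
So the formula holds for r+1, and by induction c_n = -2·5^n − 1 for all n ≥ 1.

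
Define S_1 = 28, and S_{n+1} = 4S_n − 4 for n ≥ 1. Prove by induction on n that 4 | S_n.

Base case: S_1 = 28 = 4·7, so 4 | S_1.
Assume 4 | S_r, so S_r = 4t for some integer t.
Then S_{r+1} = 4S_r − 4 = 4·(4t) − 4 = 4(4t − 1), so 4 | S_{r+1}.
This completes the inductive step, so 4 | S_n for all n ≥ 1.

4 | S_n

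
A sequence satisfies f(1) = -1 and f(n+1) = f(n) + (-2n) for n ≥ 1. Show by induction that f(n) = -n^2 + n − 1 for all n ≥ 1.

Base case: f(1) = -1, and -1^2 + 1 − 1 = -1.
Assume f(r) = -r^2 + r − 1.
Then f(r+1) = f(r) + (-2r) = (-r^2 + r − 1) + (-2r) = -r^2 − r − 1,
and -(r+1)^2 + (r+1) − 1 = -r^2 − r − 1.
Hence f(n) = -n^2 + n − 1 for every n ≥ 1, by induction.

f(n) = -n^2 + n − 1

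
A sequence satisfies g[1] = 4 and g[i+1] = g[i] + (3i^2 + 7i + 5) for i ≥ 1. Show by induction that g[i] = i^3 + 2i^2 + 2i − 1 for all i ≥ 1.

Base case: g[1] = 4, and 1^3 + 2·1^2 + 2·1 − 1 = 4.
Assume g[j] = j^3 + 2j^2 + 2j − 1.
Then g[j+1] = g[j] + (3j^2 + 7j + 5) = (j^3 + 2j^2 + 2j − 1) + (3j^2 + 7j + 5) = j^3 + 5j^2 + 9j + 4,
and (j+1)^3 + 2·(j+1)^2 + 2·(j+1) − 1 = j^3 + 5j^2 + 9j + 4.
By induction, g[i] = i^3 + 2i^2 + 2i − 1 for all i ≥ 1.

g[i] = i^3 + 2i^2 + 2i − 1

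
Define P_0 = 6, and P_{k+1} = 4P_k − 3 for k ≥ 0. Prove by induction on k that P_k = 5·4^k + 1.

Base case: P_0 = 6, and 5·4^0 + 1 = 5 + 1 = 6.
Assume P_m = 5·4^m + 1 for some m ≥ 0.
Then P_{m+1} = 4P_m − 3 = 4·(5·4^m + 1) − 3 = 20·4^m + 4 − 3 = 5·4^{m+1} + 1.
This completes the inductive step, so P_k = 5·4^k + 1 for all k ≥ 0.

P_k = 5·4^k + 1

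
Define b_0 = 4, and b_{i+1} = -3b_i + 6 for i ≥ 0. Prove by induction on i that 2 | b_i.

Base case: b_0 = 4 = 2·2, so 2 | b_0.
Assume 2 | b_j, so b_j = 2t for some integer t.
Then b_{j+1} = -3b_j + 6 = -3·(2t) + 6 = 2(-3t + 3), so 2 | b_{j+1}.
So the property holds for j+1, and by induction 2 | b_i for all i ≥ 0.

2 | b_i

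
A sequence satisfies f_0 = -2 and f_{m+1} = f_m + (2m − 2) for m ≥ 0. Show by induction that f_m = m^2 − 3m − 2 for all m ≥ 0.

Base case: f_0 = -2, and 0^2 − 3·0 − 2 = -2.
Assume f_k = k^2 − 3k − 2.
Then f_{k+1} = f_k + (2k − 2) = (k^2 − 3k − 2) + (2k − 2) = k^2 − k − 4,
and (k+1)^2 − 3·(k+1) − 2 = k^2 − k − 4.
By induction, f_m = m^2 − 3m − 2 for all m ≥ 0.

f_m = m^2 − 3m − 2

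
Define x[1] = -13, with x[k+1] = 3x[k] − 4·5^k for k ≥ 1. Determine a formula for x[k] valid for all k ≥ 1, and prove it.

Claim: x[k] = -3^k − 2·5^k.

Base case: x[1] = -13, and -3^1 − 2·5^1 = -3 − 10 = -13.
Assume x[m] = -3^m − 2·5^m for some m ≥ 1.
Then x[m+1] = 3x[m] − 4·5^m = 3·(-3^m − 2·5^m) − 4·5^m = -3^{m+1} − 6·5^m − 4·5^m = -3^{m+1} − 10·5^m = -3^{m+1} − 2·5^{m+1}.
So the formula holds for m+1, and by induction x[k] = -3^k − 2·5^k for all k ≥ 1.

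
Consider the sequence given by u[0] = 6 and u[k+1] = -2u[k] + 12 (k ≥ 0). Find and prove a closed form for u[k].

Claim: u[k] = 2·(-2)^k + 4.

Base case: u[0] = 6, and 2·(-2)^0 + 4 = 2 + 4 = 6.
Assume u[r] = 2·(-2)^r + 4 for some r ≥ 0.
Then u[r+1] = -2u[r] + 12 = -2·(2·(-2)^r + 4) + 12 = -4·(-2)^r − 8 + 12 = 2·(-2)^{r+1} + 4.
So the formula holds for r+1, and by induction u[k] = 2·(-2)^k + 4 for all k ≥ 0.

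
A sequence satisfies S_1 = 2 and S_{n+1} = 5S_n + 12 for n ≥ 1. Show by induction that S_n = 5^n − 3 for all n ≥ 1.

Base case: S_1 = 2, and 5^1 − 3 = 5 − 3 = 2.
Assume S_r = 5^r − 3 for some r ≥ 1.
Then S_{r+1} = 5S_r + 12 = 5·(5^r − 3) + 12 = 5^{r+1} − 15 + 12 = 5^{r+1} − 3.
This completes the inductive step, so S_n = 5^n − 3 for all n ≥ 1.

S_n = 5^n − 3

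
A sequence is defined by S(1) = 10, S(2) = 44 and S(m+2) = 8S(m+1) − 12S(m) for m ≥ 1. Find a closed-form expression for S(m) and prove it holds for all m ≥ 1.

Claim: S(m) = 2·2^m + 6^m.

Base cases: S(1) = 10 and 2·2^1 + 6^1 = 10; S(2) = 44 and 2·2^2 + 6^2 = 44.
Assume S(j) = 2·2^j + 6^j for all 1 ≤ j ≤ k, where k ≥ 2.
Then S(k+1) = 8S(k) − 12S(k−1) = 8·(2·2^k + 6^k) − 12·(2·2^{k−1} + 6^{k−1}) = 2·(8·2 − 12)2^{k−1} + (8·6 − 12)6^{k−1} = 8·2^{k−1} + 36·6^{k−1} = 2·2^{k+1} + 6^{k+1}.
Hence S(m) = 2·2^m + 6^m for every m ≥ 1, by strong induction.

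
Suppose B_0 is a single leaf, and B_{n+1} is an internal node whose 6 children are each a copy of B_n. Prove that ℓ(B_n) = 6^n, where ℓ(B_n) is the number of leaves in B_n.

Base case: ℓ(B_0) = 1, and 6^0 = 1.
Assume ℓ(B_r) = 6^r.
Then ℓ(B_{r+1}) = 6·ℓ(B_r) = 6·6^r = 6^{r+1}.
This completes the inductive step, so ℓ(B_n) = 6^n for all n ≥ 0.

ℓ(B_n) = 6^n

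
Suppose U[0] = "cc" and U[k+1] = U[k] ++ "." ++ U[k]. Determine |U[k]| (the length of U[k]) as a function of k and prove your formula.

Claim: |U[k]| = 3·2^k − 1.

Base case: |U[0]| = 2, and 3·2^0 − 1 = 2.
Assume |U[r]| = 3·2^r − 1.
Then |U[r+1]| = |U[r]| + 1 + |U[r]| = 2|U[r]| + 1 = 2(3·2^r − 1) + 1 = 3·2^{r+1} − 2 + 1 = 3·2^{r+1} − 1.
This completes the inductive step, so |U[k]| = 3·2^k − 1 for all k ≥ 0.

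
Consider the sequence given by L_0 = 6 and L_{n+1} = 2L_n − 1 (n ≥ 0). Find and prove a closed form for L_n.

Claim: L_n = 5·2^n + 1.

Base case: L_0 = 6, and 5·2^0 + 1 = 5 + 1 = 6.
Assume L_m = 5·2^m + 1 for some m ≥ 0.
Then L_{m+1} = 2L_m − 1 = 2·(5·2^m + 1) − 1 = 10·2^m + 2 − 1 = 5·2^{m+1} + 1.
Hence L_n = 5·2^n + 1 for every n ≥ 0, by induction.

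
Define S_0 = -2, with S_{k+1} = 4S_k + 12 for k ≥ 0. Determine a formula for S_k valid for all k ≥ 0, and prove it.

Claim: S_k = 2·4^k − 4.

Base case: S_0 = -2, and 2·4^0 − 4 = 2 − 4 = -2.
Assume S_j = 2·4^j − 4 for some j ≥ 0.
Then S_{j+1} = 4S_j + 12 = 4·(2·4^j − 4) + 12 = 8·4^j − 16 + 12 = 2·4^{j+1} − 4.
By induction, S_k = 2·4^k − 4 for all k ≥ 0.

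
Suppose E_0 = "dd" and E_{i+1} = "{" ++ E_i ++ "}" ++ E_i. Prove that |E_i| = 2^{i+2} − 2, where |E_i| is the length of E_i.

Base case: |E_0| = 2, and 2^{0+2} − 2 = 2.
Assume |E_k| = 2^{k+2} − 2.
Then |E_{k+1}| = 1 + |E_k| + 1 + |E_k| = 2|E_k| + 2 = 2(2^{k+2} − 2) + 2 = 2^{k+3} − 4 + 2 = 2^{k+3} − 2.
So the formula holds for k+1, and by induction |E_i| = 2^{i+2} − 2 for all i ≥ 0.

|E_i| = 2^{i+2} − 2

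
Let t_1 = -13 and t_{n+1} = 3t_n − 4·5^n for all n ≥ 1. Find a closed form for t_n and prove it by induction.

Claim: t_n = -3^n − 2·5^n.

Base case: t_1 = -13, and -3^1 − 2·5^1 = -3 − 10 = -13.
Assume t_k = -3^k − 2·5^k for some k ≥ 1.
Then t_{k+1} = 3t_k − 4·5^k = 3·(-3^k − 2·5^k) − 4·5^k = -3^{k+1} − 6·5^k − 4·5^k = -3^{k+1} − 10·5^k = -3^{k+1} − 2·5^{k+1}.
So the formula holds for k+1, and by induction t_n = -3^n − 2·5^n for all n ≥ 1.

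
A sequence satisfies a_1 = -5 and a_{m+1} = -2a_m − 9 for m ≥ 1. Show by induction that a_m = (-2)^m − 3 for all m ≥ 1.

Base case: a_1 = -5, and (-2)^1 − 3 = -2 − 3 = -5.
Assume a_r = (-2)^r − 3 for some r ≥ 1.
Then a_{r+1} = -2a_r − 9 = -2·((-2)^r − 3) − 9 = -2·(-2)^r + 6 − 9 = (-2)^{r+1} − 3.
This completes the inductive step, so a_m = (-2)^m − 3 for all m ≥ 1.

a_m = (-2)^m − 3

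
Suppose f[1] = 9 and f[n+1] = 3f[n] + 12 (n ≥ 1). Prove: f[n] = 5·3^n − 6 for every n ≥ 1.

Base case: f[1] = 9, and 5·3^1 − 6 = 15 − 6 = 9.
Assume f[r] = 5·3^r − 6 for some r ≥ 1.
Then f[r+1] = 3f[r] + 12 = 3·(5·3^r − 6) + 12 = 15·3^r − 18 + 12 = 5·3^{r+1} − 6.
So the formula holds for r+1, and by induction f[n] = 5·3^n − 6 for all n ≥ 1.

f[n] = 5·3^n − 6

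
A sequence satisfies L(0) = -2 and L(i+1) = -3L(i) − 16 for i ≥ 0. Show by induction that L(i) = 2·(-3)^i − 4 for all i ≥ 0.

Base case: L(0) = -2, and 2·(-3)^0 − 4 = 2 − 4 = -2.
Assume L(j) = 2·(-3)^j − 4 for some j ≥ 0.
Then L(j+1) = -3L(j) − 16 = -3·(2·(-3)^j − 4) − 16 = -6·(-3)^j + 12 − 16 = 2·(-3)^{j+1} − 4.
So the formula holds for j+1, and by induction L(i) = 2·(-3)^i − 4 for all i ≥ 0.

L(i) = 2·(-3)^i − 4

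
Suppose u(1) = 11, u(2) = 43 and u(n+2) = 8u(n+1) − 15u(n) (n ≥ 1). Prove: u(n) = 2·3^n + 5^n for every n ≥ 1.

Base cases: u(1) = 11 and 2·3^1 + 5^1 = 11; u(2) = 43 and 2·3^2 + 5^2 = 43.
Assume u(i) = 2·3^i + 5^i for all 1 ≤ i ≤ j, where j ≥ 2.
Then u(j+1) = 8u(j) − 15u(j−1) = 8·(2·3^j + 5^j) − 15·(2·3^{j−1} + 5^{j−1}) = 2·(8·3 − 15)3^{j−1} + (8·5 − 15)5^{j−1} = 18·3^{j−1} + 25·5^{j−1} = 2·3^{j+1} + 5^{j+1}.
So the formula holds for j+1, and by strong induction u(n) = 2·3^n + 5^n for all n ≥ 1.

u(n) = 2·3^n + 5^n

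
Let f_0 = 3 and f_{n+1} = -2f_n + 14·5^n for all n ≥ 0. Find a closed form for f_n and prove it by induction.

Claim: f_n = (-2)^n + 2·5^n.

Base case: f_0 = 3, and (-2)^0 + 2·5^0 = 1 + 2 = 3.
Assume f_k = (-2)^k + 2·5^k for some k ≥ 0.
Then f_{k+1} = -2f_k + 14·5^k = -2·((-2)^k + 2·5^k) + 14·5^k = (-2)^{k+1} − 4·5^k + 14·5^k = (-2)^{k+1} + 10·5^k = (-2)^{k+1} + 2·5^{k+1}.
So the formula holds for k+1, and by induction f_n = (-2)^n + 2·5^n for all n ≥ 0.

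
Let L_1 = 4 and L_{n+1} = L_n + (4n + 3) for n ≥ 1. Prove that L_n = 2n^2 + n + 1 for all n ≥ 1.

Base case: L_1 = 4, and 2·1^2 + 1 + 1 = 4.
Assume L_m = 2m^2 + m + 1.
Then L_{m+1} = L_m + (4m + 3) = (2m^2 + m + 1) + (4m + 3) = 2m^2 + 5m + 4,
and 2·(m+1)^2 + (m+1) + 1 = 2m^2 + 5m + 4.
This completes the inductive step, so L_n = 2n^2 + n + 1 for all n ≥ 1.

L_n = 2n^2 + n + 1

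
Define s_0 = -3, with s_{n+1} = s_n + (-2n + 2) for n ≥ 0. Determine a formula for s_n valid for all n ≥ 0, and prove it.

Claim: s_n = -n^2 + 3n − 3.

Base case: s_0 = -3, and -0^2 + 3·0 − 3 = -3.
Assume s_m = -m^2 + 3m − 3.
Then s_{m+1} = s_m + (-2m + 2) = (-m^2 + 3m − 3) + (-2m + 2) = -m^2 + m − 1,
and -(m+1)^2 + 3·(m+1) − 3 = -m^2 + m − 1.
This completes the inductive step, so s_n = -n^2 + 3n − 3 for all n ≥ 0.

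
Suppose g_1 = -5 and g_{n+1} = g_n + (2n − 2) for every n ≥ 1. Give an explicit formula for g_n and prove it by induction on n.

Claim: g_n = n^2 − 3n − 3.

Base case: g_1 = -5, and 1^2 − 3·1 − 3 = -5.
Assume g_j = j^2 − 3j − 3.
Then g_{j+1} = g_j + (2j − 2) = (j^2 − 3j − 3) + (2j − 2) = j^2 − j − 5,
and (j+1)^2 − 3·(j+1) − 3 = j^2 − j − 5.
Hence g_n = n^2 − 3n − 3 for every n ≥ 1, by induction.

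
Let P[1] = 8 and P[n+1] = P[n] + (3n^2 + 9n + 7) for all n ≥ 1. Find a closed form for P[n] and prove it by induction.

Claim: P[n] = n^3 + 3n^2 + 3n + 1.

Base case: P[1] = 8, and 1^3 + 3·1^2 + 3·1 + 1 = 8.
Assume P[j] = j^3 + 3j^2 + 3j + 1.
Then P[j+1] = P[j] + (3j^2 + 9j + 7) = (j^3 + 3j^2 + 3j + 1) + (3j^2 + 9j + 7) = j^3 + 6j^2 + 12j + 8,
and (j+1)^3 + 3·(j+1)^2 + 3·(j+1) + 1 = j^3 + 6j^2 + 12j + 8.
This completes the inductive step, so P[n] = n^3 + 3n^2 + 3n + 1 for all n ≥ 1.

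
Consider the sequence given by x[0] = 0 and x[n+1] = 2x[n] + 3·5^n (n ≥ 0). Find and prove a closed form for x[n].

Claim: x[n] = -2^n + 5^n.

Base case: x[0] = 0, and -2^0 + 5^0 = -1 + 1 = 0.
Assume x[r] = -2^r + 5^r for some r ≥ 0.
Then x[r+1] = 2x[r] + 3·5^r = 2·(-2^r + 5^r) + 3·5^r = -2^{r+1} + 2·5^r + 3·5^r = -2^{r+1} + 5·5^r = -2^{r+1} + 5^{r+1}.
So the formula holds for r+1, and by induction x[n] = -2^n + 5^n for all n ≥ 0.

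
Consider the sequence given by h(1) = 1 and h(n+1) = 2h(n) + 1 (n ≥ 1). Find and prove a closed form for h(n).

Claim: h(n) = 2^n − 1.

Base case: h(1) = 1, and 2^1 − 1 = 2 − 1 = 1.
Assume h(k) = 2^k − 1 for some k ≥ 1.
Then h(k+1) = 2h(k) + 1 = 2·(2^k − 1) + 1 = 2^{k+1} − 2 + 1 = 2^{k+1} − 1.
Hence h(n) = 2^n − 1 for every n ≥ 1, by induction.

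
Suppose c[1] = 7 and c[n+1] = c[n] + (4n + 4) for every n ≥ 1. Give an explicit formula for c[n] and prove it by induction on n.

Claim: c[n] = 2n^2 + 2n + 3.

Base case: c[1] = 7, and 2·1^2 + 2·1 + 3 = 7.
Assume c[r] = 2r^2 + 2r + 3.
Then c[r+1] = c[r] + (4r + 4) = (2r^2 + 2r + 3) + (4r + 4) = 2r^2 + 6r + 7,
and 2·(r+1)^2 + 2·(r+1) + 3 = 2r^2 + 6r + 7.
This completes the inductive step, so c[n] = 2n^2 + 2n + 3 for all n ≥ 1.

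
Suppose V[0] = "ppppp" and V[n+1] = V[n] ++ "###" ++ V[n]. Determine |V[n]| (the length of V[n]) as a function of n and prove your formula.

Claim: |V[n]| = 2^{n+3} − 3.

Base case: |V[0]| = 5, and 2^{0+3} − 3 = 5.
Assume |V[k]| = 2^{k+3} − 3.
Then |V[k+1]| = |V[k]| + 3 + |V[k]| = 2|V[k]| + 3 = 2(2^{k+3} − 3) + 3 = 2^{k+1+3} − 6 + 3 = 2^{k+1+3} − 3.
This completes the inductive step, so |V[n]| = 2^{n+3} − 3 for all n ≥ 0.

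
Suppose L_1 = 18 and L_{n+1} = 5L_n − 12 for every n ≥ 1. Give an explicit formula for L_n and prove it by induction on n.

Claim: L_n = 3·5^n + 3.

Base case: L_1 = 18, and 3·5^1 + 3 = 15 + 3 = 18.
Assume L_r = 3·5^r + 3 for some r ≥ 1.
Then L_{r+1} = 5L_r − 12 = 5·(3·5^r + 3) − 12 = 15·5^r + 15 − 12 = 3·5^{r+1} + 3.
So the formula holds for r+1, and by induction L_n = 3·5^n + 3 for all n ≥ 1.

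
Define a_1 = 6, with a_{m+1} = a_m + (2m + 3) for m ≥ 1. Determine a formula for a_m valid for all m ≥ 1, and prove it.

Claim: a_m = m^2 + 2m + 3.

Base case: a_1 = 6, and 1^2 + 2·1 + 3 = 6.
Assume a_r = r^2 + 2r + 3.
Then a_{r+1} = a_r + (2r + 3) = (r^2 + 2r + 3) + (2r + 3) = r^2 + 4r + 6,
and (r+1)^2 + 2·(r+1) + 3 = r^2 + 4r + 6.
This completes the inductive step, so a_m = m^2 + 2m + 3 for all m ≥ 1.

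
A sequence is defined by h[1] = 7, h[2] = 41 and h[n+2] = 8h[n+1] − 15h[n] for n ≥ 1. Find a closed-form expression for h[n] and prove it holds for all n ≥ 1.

Claim: h[n] = 2·5^n − 3^n.

Base cases: h[1] = 7 and 2·5^1 − 3^1 = 7; h[2] = 41 and 2·5^2 − 3^2 = 41.
Assume h[j] = 2·5^j − 3^j for all 1 ≤ j ≤ k, where k ≥ 2.
Then h[k+1] = 8h[k] − 15h[k−1] = 8·(2·5^k − 3^k) − 15·(2·5^{k−1} − 3^{k−1}) = 2·(8·5 − 15)5^{k−1} − (8·3 − 15)3^{k−1} = 50·5^{k−1} − 9·3^{k−1} = 2·5^{k+1} − 3^{k+1}.
By strong induction, h[n] = 2·5^n − 3^n for all n ≥ 1.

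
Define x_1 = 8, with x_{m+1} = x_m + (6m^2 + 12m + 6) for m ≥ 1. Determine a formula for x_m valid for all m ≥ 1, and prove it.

Claim: x_m = 2m^3 + 3m^2 + m + 2.

Base case: x_1 = 8, and 2·1^3 + 3·1^2 + 1 + 2 = 8.
Assume x_k = 2k^3 + 3k^2 + k + 2.
Then x_{k+1} = x_k + (6k^2 + 12k + 6) = (2k^3 + 3k^2 + k + 2) + (6k^2 + 12k + 6) = 2k^3 + 9k^2 + 13k + 8,
and 2·(k+1)^3 + 3·(k+1)^2 + (k+1) + 2 = 2k^3 + 9k^2 + 13k + 8.
By induction, x_m = 2m^3 + 3m^2 + m + 2 for all m ≥ 1.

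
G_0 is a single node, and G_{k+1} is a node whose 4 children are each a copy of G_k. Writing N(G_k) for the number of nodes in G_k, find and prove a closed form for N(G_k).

Claim: N(G_k) = (4^{k+1} − 1)/3.

Base case: N(G_0) = 1, and (4^{0+1} − 1)/3 = 1.
Assume N(G_m) = (4^{m+1} − 1)/3.
Then N(G_{m+1}) = 1 + 4N(G_m) = 1 + 4·(4^{m+1} − 1)/3 = 1 + (4^{m+2} − 4)/3 = (3 + 4^{m+2} − 4)/3 = (4^{m+2} − 1)/3.
So the formula holds for m+1, and by induction N(G_k) = (4^{k+1} − 1)/3 for all k ≥ 0.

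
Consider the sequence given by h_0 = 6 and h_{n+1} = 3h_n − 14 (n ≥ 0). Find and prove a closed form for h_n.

Claim: h_n = -3^n + 7.

Base case: h_0 = 6, and -3^0 + 7 = -1 + 7 = 6.
Assume h_k = -3^k + 7 for some k ≥ 0.
Then h_{k+1} = 3h_k − 14 = 3·(-3^k + 7) − 14 = -3^{k+1} + 21 − 14 = -3^{k+1} + 7.
By induction, h_n = -3^n + 7 for all n ≥ 0.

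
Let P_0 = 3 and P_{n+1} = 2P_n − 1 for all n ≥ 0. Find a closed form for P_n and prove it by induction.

Claim: P_n = 2^{n+1} + 1.

Base case: P_0 = 3, and 2^{0+1} + 1 = 2 + 1 = 3.
Assume P_m = 2^{m+1} + 1 for some m ≥ 0.
Then P_{m+1} = 2P_m − 1 = 2·(2^{m+1} + 1) − 1 = 2^{m+2} + 2 − 1 = 2^{m+2} + 1.
By induction, P_n = 2^{n+1} + 1 for all n ≥ 0.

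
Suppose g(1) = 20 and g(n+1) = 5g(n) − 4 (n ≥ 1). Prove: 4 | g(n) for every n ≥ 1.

Base case: g(1) = 20 = 4·5, so 4 | g(1).
Assume 4 | g(r), so g(r) = 4t for some integer t.
Then g(r+1) = 5g(r) − 4 = 5·(4t) − 4 = 4(5t − 1), so 4 | g(r+1).
So the property holds for r+1, and by induction 4 | g(n) for all n ≥ 1.

4 | g(n)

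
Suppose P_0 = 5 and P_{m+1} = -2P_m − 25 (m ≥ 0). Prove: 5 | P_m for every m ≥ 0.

Base case: P_0 = 5 = 5·1, so 5 | P_0.
Assume 5 | P_j, so P_j = 5t for some integer t.
Then P_{j+1} = -2P_j − 25 = -2·(5t) − 25 = 5(-2t − 5), so 5 | P_{j+1}.
So the property holds for j+1, and by induction 5 | P_m for all m ≥ 0.

5 | P_m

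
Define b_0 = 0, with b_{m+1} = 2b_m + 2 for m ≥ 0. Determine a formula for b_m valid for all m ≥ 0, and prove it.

Claim: b_m = 2^{m+1} − 2.

Base case: b_0 = 0, and 2^{0+1} − 2 = 2 − 2 = 0.
Assume b_r = 2^{r+1} − 2 for some r ≥ 0.
Then b_{r+1} = 2b_r + 2 = 2·(2^{r+1} − 2) + 2 = 2^{r+2} − 4 + 2 = 2^{r+2} − 2.
So the formula holds for r+1, and by induction b_m = 2^{m+1} − 2 for all m ≥ 0.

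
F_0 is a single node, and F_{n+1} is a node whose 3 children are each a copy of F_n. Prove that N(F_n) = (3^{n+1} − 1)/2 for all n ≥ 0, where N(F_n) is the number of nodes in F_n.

Base case: N(F_0) = 1, and (3^{0+1} − 1)/2 = 1.
Assume N(F_m) = (3^{m+1} − 1)/2.
Then N(F_{m+1}) = 1 + 3N(F_m) = 1 + 3·(3^{m+1} − 1)/2 = 1 + (3^{m+2} − 3)/2 = (2 + 3^{m+2} − 3)/2 = (3^{m+2} − 1)/2.
By induction, N(F_n) = (3^{n+1} − 1)/2 for all n ≥ 0.

N(F_n) = (3^{n+1} − 1)/2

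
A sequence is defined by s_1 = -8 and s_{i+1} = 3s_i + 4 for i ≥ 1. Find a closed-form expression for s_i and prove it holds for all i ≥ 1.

Claim: s_i = -2·3^i − 2.

Base case: s_1 = -8, and -2·3^1 − 2 = -6 − 2 = -8.
Assume s_k = -2·3^k − 2 for some k ≥ 1.
Then s_{k+1} = 3s_k + 4 = 3·(-2·3^k − 2) + 4 = -6·3^k − 6 + 4 = -2·3^{k+1} − 2.
So the formula holds for k+1, and by induction s_i = -2·3^i − 2 for all i ≥ 1.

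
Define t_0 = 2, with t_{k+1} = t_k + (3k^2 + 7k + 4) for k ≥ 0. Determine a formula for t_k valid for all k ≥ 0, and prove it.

Claim: t_k = k^3 + 2k^2 + k + 2.

Base case: t_0 = 2, and 0^3 + 2·0^2 + 0 + 2 = 2.
Assume t_r = r^3 + 2r^2 + r + 2.
Then t_{r+1} = t_r + (3r^2 + 7r + 4) = (r^3 + 2r^2 + r + 2) + (3r^2 + 7r + 4) = r^3 + 5r^2 + 8r + 6,
and (r+1)^3 + 2·(r+1)^2 + (r+1) + 2 = r^3 + 5r^2 + 8r + 6.
This completes the inductive step, so t_k = k^3 + 2k^2 + k + 2 for all k ≥ 0.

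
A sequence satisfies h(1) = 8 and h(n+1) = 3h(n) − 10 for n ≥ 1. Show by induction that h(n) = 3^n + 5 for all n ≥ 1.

Base case: h(1) = 8, and 3^1 + 5 = 3 + 5 = 8.
Assume h(r) = 3^r + 5 for some r ≥ 1.
Then h(r+1) = 3h(r) − 10 = 3·(3^r + 5) − 10 = 3^{r+1} + 15 − 10 = 3^{r+1} + 5.
So the formula holds for r+1, and by induction h(n) = 3^n + 5 for all n ≥ 1.

h(n) = 3^n + 5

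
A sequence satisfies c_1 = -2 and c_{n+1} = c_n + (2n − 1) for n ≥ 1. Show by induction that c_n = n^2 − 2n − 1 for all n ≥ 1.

Base case: c_1 = -2, and 1^2 − 2·1 − 1 = -2.
Assume c_m = m^2 − 2m − 1.
Then c_{m+1} = c_m + (2m − 1) = (m^2 − 2m − 1) + (2m − 1) = m^2 − 2,
and (m+1)^2 − 2·(m+1) − 1 = m^2 − 2.
By induction, c_n = n^2 − 2n − 1 for all n ≥ 1.

c_n = n^2 − 2n − 1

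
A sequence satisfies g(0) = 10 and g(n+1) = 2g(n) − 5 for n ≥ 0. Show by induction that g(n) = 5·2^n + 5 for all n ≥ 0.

Base case: g(0) = 10, and 5·2^0 + 5 = 5 + 5 = 10.
Assume g(r) = 5·2^r + 5 for some r ≥ 0.
Then g(r+1) = 2g(r) − 5 = 2·(5·2^r + 5) − 5 = 10·2^r + 10 − 5 = 5·2^{r+1} + 5.
So the formula holds for r+1, and by induction g(n) = 5·2^n + 5 for all n ≥ 0.

g(n) = 5·2^n + 5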